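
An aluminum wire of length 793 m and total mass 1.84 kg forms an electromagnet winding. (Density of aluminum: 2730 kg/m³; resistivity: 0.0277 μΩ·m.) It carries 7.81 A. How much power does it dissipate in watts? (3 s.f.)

ρ = 0.0277 μΩ·m = 2.77×10^-8 Ω·m
A = m/(density·L) = 1.84/(2730×793) = 8.4993e-07 m²
R = ρL/A = (2.77×10^-8)(793)/(8.4993e-07) = 25.84 Ω
P = I²R = (7.81)² × 25.84 = 1580 W

1580 W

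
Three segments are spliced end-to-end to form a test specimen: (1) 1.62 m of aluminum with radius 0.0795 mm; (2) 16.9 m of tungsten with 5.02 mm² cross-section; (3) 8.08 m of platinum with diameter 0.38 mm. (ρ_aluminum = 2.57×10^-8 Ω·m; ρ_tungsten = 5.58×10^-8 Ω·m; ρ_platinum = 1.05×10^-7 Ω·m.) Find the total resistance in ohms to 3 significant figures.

9.77 Ω

Seg 1: A = πr² = π(7.9500e-05 m)² = 1.986e-08 m²
R_1 = (2.57×10^-8)(1.62)/(1.986e-08) = 2.097 Ω
Seg 2: A = 5.02 mm² = 5.020e-06 m²
R_2 = (5.58×10^-8)(16.9)/(5.020e-06) = 0.1879 Ω
Seg 3: A = π(d/2)² = π(1.9000e-04 m)² = 1.134e-07 m²
R_3 = (1.05×10^-7)(8.08)/(1.134e-07) = 7.481 Ω
R_total = R_1 + R_2 + R_3 = 9.77 Ω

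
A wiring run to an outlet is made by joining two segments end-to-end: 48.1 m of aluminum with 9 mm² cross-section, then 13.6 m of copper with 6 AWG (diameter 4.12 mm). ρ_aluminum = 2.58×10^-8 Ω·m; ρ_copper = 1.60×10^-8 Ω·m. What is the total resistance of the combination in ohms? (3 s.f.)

Segment 1: A = 9 mm² = 9.000e-06 m²
R₁ = ρL/A = (2.58×10^-8)(48.1)/(9.000e-06) = 0.1379 Ω
Segment 2: A = π(4.12/2 mm)² = π(2.0600e-03 m)² = 1.333e-05 m²
R₂ = (1.60×10^-8)(13.6)/(1.333e-05) = 0.01632 Ω
R = R₁ + R₂ = 0.154 Ω

0.154 Ω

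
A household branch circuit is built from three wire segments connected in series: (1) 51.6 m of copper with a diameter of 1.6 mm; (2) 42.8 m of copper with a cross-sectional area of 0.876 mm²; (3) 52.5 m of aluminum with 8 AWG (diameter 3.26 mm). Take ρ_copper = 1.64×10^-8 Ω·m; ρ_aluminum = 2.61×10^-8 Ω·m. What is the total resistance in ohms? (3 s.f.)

Seg 1: A = π(d/2)² = π(8.0000e-04 m)² = 2.011e-06 m²
R_1 = (1.64×10^-8)(51.6)/(2.011e-06) = 0.4209 Ω
Seg 2: A = 0.876 mm² = 8.760e-07 m²
R_2 = (1.64×10^-8)(42.8)/(8.760e-07) = 0.8013 Ω
Seg 3: A = π(3.26/2 mm)² = π(1.6300e-03 m)² = 8.347e-06 m²
R_3 = (2.61×10^-8)(52.5)/(8.347e-06) = 0.1642 Ω
R_total = R_1 + R_2 + R_3 = 1.39 Ω

1.39 Ω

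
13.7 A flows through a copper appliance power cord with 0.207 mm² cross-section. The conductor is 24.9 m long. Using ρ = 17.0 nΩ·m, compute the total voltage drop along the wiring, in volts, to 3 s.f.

28.0 V

ρ = 17.0 nΩ·m = 1.70×10^-8 Ω·m
A = 0.207 mm² = 2.070e-07 m²
R = ρL/A = (1.70×10^-8)(24.9)/(2.070e-07) = 2.045 Ω
V = IR = 13.7 × 2.045 = 28.0 V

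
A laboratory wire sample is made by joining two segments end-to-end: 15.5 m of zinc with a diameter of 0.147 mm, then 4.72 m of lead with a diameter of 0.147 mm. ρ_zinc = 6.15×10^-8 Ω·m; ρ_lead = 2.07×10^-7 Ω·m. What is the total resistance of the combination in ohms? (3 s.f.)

114 Ω

Segment 1: A = π(d/2)² = π(7.3500e-05 m)² = 1.697e-08 m²
R₁ = ρL/A = (6.15×10^-8)(15.5)/(1.697e-08) = 56.17 Ω
R₂ = (2.07×10^-7)(4.72)/(1.697e-08) = 57.57 Ω
R = R₁ + R₂ = 114 Ω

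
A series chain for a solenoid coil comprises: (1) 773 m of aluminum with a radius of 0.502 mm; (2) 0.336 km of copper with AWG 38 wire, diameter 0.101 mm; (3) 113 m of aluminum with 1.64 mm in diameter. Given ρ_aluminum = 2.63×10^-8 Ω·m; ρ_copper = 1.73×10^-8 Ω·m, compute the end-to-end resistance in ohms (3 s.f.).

753 Ω

Seg 1: A = πr² = π(5.0200e-04 m)² = 7.917e-07 m²
R_1 = (2.63×10^-8)(773)/(7.917e-07) = 25.68 Ω
Seg 2: A = π(0.101/2 mm)² = π(5.0500e-05 m)² = 8.012e-09 m²
R_2 = (1.73×10^-8)(336)/(8.012e-09) = 725.5 Ω
Seg 3: A = π(d/2)² = π(8.2000e-04 m)² = 2.112e-06 m²
R_3 = (2.63×10^-8)(113)/(2.112e-06) = 1.407 Ω
R_total = R_1 + R_2 + R_3 = 753 Ω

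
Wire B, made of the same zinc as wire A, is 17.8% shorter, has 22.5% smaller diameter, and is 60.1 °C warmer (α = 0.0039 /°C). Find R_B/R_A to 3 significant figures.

R ∝ ρL/d² with ρ ∝ (1+αΔT), so R_B/R_A = (1 − 17.8/100) × (1 − 22.5/100)⁻² × (1 + 0.0039×60.1)
= 0.822 × 1.665 × 1.234 = 1.69

1.69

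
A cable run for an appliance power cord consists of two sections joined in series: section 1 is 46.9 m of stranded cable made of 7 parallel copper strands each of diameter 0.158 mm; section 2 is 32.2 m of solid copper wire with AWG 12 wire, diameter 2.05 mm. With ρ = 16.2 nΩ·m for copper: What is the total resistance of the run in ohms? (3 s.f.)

ρ = 16.2 nΩ·m = 1.62×10^-8 Ω·m
Section 1: A_strand = π(7.9000e-05)² = 1.961e-08 m²; R₁ = ρL/(N·A_s) = (1.62×10^-8)(46.9)/(7×1.961e-08) = 5.536 Ω
Section 2: A = π(2.05/2 mm)² = π(1.0250e-03 m)² = 3.301e-06 m²
R₂ = (1.62×10^-8)(32.2)/(3.301e-06) = 0.158 Ω
R = R₁ + R₂ = 5.69 Ω

5.69 Ω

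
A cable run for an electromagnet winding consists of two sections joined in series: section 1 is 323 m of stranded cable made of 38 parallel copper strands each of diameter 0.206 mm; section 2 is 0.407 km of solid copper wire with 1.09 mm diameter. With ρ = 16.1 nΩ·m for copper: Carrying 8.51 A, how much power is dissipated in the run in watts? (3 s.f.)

806 W

ρ = 16.1 nΩ·m = 1.61×10^-8 Ω·m
Section 1: A_strand = π(1.0300e-04)² = 3.333e-08 m²; R₁ = ρL/(N·A_s) = (1.61×10^-8)(323)/(38×3.333e-08) = 4.106 Ω
Section 2: A = π(d/2)² = π(5.4500e-04 m)² = 9.331e-07 m²
R₂ = (1.61×10^-8)(407)/(9.331e-07) = 7.022 Ω
R = R₁ + R₂ = 11.13 Ω
P = I²R = (8.51)² × 11.13 = 806 W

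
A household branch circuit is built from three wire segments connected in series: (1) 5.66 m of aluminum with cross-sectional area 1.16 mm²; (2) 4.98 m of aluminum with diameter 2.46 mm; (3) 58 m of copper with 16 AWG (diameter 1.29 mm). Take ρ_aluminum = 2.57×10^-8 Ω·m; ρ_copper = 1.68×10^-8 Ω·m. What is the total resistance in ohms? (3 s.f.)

Seg 1: A = 1.16 mm² = 1.160e-06 m²
R_1 = (2.57×10^-8)(5.66)/(1.160e-06) = 0.1254 Ω
Seg 2: A = π(d/2)² = π(1.2300e-03 m)² = 4.753e-06 m²
R_2 = (2.57×10^-8)(4.98)/(4.753e-06) = 0.02693 Ω
Seg 3: A = π(1.29/2 mm)² = π(6.4500e-04 m)² = 1.307e-06 m²
R_3 = (1.68×10^-8)(58)/(1.307e-06) = 0.7455 Ω
R_total = R_1 + R_2 + R_3 = 0.898 Ω

0.898 Ω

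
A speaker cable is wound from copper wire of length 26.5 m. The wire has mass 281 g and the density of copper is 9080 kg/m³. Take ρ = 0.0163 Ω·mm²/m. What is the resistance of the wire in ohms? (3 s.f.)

ρ = 0.0163 Ω·mm²/m = 1.63×10^-8 Ω·m
A = m/(density·L) = 0.281/(9080×26.5) = 1.1678e-06 m²
R = ρL/A = (1.63×10^-8)(26.5)/(1.1678e-06) = 0.370 Ω

0.370 Ω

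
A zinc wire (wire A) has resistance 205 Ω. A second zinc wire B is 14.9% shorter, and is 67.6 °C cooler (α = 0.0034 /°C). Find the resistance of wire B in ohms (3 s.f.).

134 Ω

R ∝ ρL/d² with ρ ∝ (1+αΔT), so R_B/R_A = (1 − 14.9/100) × (1 − 0.0034×67.6)
= 0.851 × 0.7702 = 0.6554
R_B = 0.6554 × 205 = 134 Ω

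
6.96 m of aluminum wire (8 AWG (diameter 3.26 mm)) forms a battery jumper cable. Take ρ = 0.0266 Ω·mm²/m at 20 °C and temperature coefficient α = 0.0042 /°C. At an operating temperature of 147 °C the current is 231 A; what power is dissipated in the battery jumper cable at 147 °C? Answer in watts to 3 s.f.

1810 W

ρ = 0.0266 Ω·mm²/m = 2.66×10^-8 Ω·m
A = π(3.26/2 mm)² = π(1.6300e-03 m)² = 8.347e-06 m²
R₍20₎ = ρL/A = (2.66×10^-8)(6.96)/(8.347e-06) = 0.02218 Ω
R₍147₎ = R₍20₎(1 + αΔT) = 0.02218 × (1 + 0.0042×127) = 0.03401 Ω
P = I²R = (231)² × 0.03401 = 1810 W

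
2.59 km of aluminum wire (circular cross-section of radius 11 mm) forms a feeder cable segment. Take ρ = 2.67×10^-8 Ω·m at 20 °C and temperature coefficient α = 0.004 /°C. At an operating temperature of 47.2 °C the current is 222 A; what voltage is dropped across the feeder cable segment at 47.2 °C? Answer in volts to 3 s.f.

44.8 V

A = πr² = π(1.1000e-02 m)² = 3.801e-04 m²
R₍20₎ = ρL/A = (2.67×10^-8)(2590)/(3.801e-04) = 0.1819 Ω
R₍47.2₎ = R₍20₎(1 + αΔT) = 0.1819 × (1 + 0.004×27.2) = 0.2017 Ω
V = IR = 222 × 0.2017 = 44.8 V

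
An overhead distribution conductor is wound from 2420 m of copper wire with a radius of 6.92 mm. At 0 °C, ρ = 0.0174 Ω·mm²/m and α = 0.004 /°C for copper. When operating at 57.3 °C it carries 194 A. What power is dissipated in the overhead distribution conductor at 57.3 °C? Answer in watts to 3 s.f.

ρ = 0.0174 Ω·mm²/m = 1.74×10^-8 Ω·m
A = πr² = π(6.9200e-03 m)² = 1.504e-04 m²
R₍0₎ = ρL/A = (1.74×10^-8)(2420)/(1.504e-04) = 0.2799 Ω
R₍57.3₎ = R₍0₎(1 + αΔT) = 0.2799 × (1 + 0.004×57.3) = 0.3441 Ω
P = I²R = (194)² × 0.3441 = 12900 W

12900 W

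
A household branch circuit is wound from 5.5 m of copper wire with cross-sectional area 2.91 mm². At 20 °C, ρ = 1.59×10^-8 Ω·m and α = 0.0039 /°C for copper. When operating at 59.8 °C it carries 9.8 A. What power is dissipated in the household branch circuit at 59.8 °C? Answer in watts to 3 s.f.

A = 2.91 mm² = 2.910e-06 m²
R₍20₎ = ρL/A = (1.59×10^-8)(5.5)/(2.910e-06) = 0.03005 Ω
R₍59.8₎ = R₍20₎(1 + αΔT) = 0.03005 × (1 + 0.0039×39.8) = 0.03472 Ω
P = I²R = (9.8)² × 0.03472 = 3.33 W

3.33 W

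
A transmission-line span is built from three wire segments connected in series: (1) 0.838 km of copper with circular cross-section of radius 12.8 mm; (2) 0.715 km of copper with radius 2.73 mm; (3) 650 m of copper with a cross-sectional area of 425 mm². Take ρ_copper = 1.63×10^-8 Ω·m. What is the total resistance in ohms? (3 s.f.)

Seg 1: A = πr² = π(1.2800e-02 m)² = 5.147e-04 m²
R_1 = (1.63×10^-8)(838)/(5.147e-04) = 0.02654 Ω
Seg 2: A = πr² = π(2.7300e-03 m)² = 2.341e-05 m²
R_2 = (1.63×10^-8)(715)/(2.341e-05) = 0.4978 Ω
Seg 3: A = 425 mm² = 4.250e-04 m²
R_3 = (1.63×10^-8)(650)/(4.250e-04) = 0.02493 Ω
R_total = R_1 + R_2 + R_3 = 0.549 Ω

0.549 Ω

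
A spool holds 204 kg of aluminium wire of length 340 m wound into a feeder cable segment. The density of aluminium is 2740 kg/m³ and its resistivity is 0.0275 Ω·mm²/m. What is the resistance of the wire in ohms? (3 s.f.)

0.0427 Ω

ρ = 0.0275 Ω·mm²/m = 2.75×10^-8 Ω·m
A = m/(density·L) = 204/(2740×340) = 2.1898e-04 m²
R = ρL/A = (2.75×10^-8)(340)/(2.1898e-04) = 0.0427 Ω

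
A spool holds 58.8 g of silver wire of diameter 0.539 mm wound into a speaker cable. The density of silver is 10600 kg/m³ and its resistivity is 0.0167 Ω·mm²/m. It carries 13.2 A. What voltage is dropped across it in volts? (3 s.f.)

ρ = 0.0167 Ω·mm²/m = 1.67×10^-8 Ω·m
A = π(d/2)² = π(2.6950e-04 m)² = 2.2817e-07 m²
L = m/(density·A) = 0.0588/(10600×2.2817e-07) = 24.31 m
R = ρL/A = (1.67×10^-8)(24.31)/(2.2817e-07) = 1.779 Ω
V = IR = 13.2 × 1.779 = 23.5 V

23.5 V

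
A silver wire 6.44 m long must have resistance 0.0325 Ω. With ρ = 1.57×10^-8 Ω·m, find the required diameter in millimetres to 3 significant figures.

1.99 mm

A = ρL/R = (1.57×10^-8)(6.44)/(0.0325) = 3.111e-06 m²
d = 2√(A/π) = 1.990e-03 m = 1.99 mm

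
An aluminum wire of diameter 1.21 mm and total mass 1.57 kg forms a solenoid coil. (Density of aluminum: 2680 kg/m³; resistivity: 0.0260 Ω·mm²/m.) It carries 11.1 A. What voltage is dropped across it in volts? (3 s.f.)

ρ = 0.0260 Ω·mm²/m = 2.60×10^-8 Ω·m
A = π(d/2)² = π(6.0500e-04 m)² = 1.1499e-06 m²
L = m/(density·A) = 1.57/(2680×1.1499e-06) = 509.5 m
R = ρL/A = (2.60×10^-8)(509.5)/(1.1499e-06) = 11.52 Ω
V = IR = 11.1 × 11.52 = 128 V

128 V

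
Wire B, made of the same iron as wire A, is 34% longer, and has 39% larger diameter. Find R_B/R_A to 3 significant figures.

R ∝ L/d², so R_B/R_A = (1 + 34/100) × (1 + 39/100)⁻²
= 1.34 × 0.5176 = 0.694

0.694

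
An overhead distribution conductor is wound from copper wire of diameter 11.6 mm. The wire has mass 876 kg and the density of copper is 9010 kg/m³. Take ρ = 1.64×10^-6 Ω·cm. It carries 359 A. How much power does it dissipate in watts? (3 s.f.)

ρ = 1.64×10^-6 Ω·cm = 1.64×10^-8 Ω·m
A = π(d/2)² = π(5.8000e-03 m)² = 1.0568e-04 m²
L = m/(density·A) = 876/(9010×1.0568e-04) = 920 m
R = ρL/A = (1.64×10^-8)(920)/(1.0568e-04) = 0.1428 Ω
P = I²R = (359)² × 0.1428 = 18400 W

18400 W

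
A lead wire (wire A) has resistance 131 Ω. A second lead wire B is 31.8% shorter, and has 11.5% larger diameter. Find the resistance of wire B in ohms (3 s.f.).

71.9 Ω

R ∝ L/d², so R_B/R_A = (1 − 31.8/100) × (1 + 11.5/100)⁻²
= 0.682 × 0.8044 = 0.5486
R_B = 0.5486 × 131 = 71.9 Ω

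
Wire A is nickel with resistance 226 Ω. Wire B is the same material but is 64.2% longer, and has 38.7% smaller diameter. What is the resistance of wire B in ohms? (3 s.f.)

R ∝ L/d², so R_B/R_A = (1 + 64.2/100) × (1 − 38.7/100)⁻²
= 1.642 × 2.661 = 4.37
R_B = 4.37 × 226 = 988 Ω

988 Ω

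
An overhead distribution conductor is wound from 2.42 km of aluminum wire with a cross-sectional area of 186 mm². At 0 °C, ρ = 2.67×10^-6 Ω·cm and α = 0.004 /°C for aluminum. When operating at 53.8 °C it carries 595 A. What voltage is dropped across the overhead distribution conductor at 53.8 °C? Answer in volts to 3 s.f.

ρ = 2.67×10^-6 Ω·cm = 2.67×10^-8 Ω·m
A = 186 mm² = 1.860e-04 m²
R₍0₎ = ρL/A = (2.67×10^-8)(2420)/(1.860e-04) = 0.3474 Ω
R₍53.8₎ = R₍0₎(1 + αΔT) = 0.3474 × (1 + 0.004×53.8) = 0.4221 Ω
V = IR = 595 × 0.4221 = 251 V

251 V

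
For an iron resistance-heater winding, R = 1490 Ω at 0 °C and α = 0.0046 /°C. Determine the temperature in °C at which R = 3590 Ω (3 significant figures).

R = R₀(1 + α(T − T₀)) ⇒ T = T₀ + (R/R₀ − 1)/α
T = 0 + (3590/1490 − 1)/0.0046 = 0 + (1.409)/0.0046 = 306 °C

306 °C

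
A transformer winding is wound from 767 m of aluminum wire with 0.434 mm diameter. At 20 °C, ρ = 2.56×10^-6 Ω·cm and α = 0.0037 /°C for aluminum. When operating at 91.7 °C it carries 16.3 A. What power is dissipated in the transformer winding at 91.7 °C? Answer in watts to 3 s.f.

ρ = 2.56×10^-6 Ω·cm = 2.56×10^-8 Ω·m
A = π(d/2)² = π(2.1700e-04 m)² = 1.479e-07 m²
R₍20₎ = ρL/A = (2.56×10^-8)(767)/(1.479e-07) = 132.7 Ω
R₍91.7₎ = R₍20₎(1 + αΔT) = 132.7 × (1 + 0.0037×71.7) = 167.9 Ω
P = I²R = (16.3)² × 167.9 = 44600 W

44600 W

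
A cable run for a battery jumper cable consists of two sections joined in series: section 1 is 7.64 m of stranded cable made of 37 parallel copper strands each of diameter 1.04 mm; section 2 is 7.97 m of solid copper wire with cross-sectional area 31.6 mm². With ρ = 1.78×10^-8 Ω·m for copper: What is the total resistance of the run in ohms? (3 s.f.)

0.00882 Ω

Section 1: A_strand = π(5.2000e-04)² = 8.495e-07 m²; R₁ = ρL/(N·A_s) = (1.78×10^-8)(7.64)/(37×8.495e-07) = 0.004327 Ω
Section 2: A = 31.6 mm² = 3.160e-05 m²
R₂ = (1.78×10^-8)(7.97)/(3.160e-05) = 0.004489 Ω
R = R₁ + R₂ = 0.00882 Ω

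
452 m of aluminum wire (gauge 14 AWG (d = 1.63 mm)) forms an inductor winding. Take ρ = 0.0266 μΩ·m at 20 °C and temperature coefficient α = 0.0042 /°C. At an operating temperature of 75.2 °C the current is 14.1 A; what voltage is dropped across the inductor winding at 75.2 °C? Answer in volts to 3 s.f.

100 V

ρ = 0.0266 μΩ·m = 2.66×10^-8 Ω·m
A = π(1.63/2 mm)² = π(8.1500e-04 m)² = 2.087e-06 m²
R₍20₎ = ρL/A = (2.66×10^-8)(452)/(2.087e-06) = 5.762 Ω
R₍75.2₎ = R₍20₎(1 + αΔT) = 5.762 × (1 + 0.0042×55.2) = 7.098 Ω
V = IR = 14.1 × 7.098 = 100 V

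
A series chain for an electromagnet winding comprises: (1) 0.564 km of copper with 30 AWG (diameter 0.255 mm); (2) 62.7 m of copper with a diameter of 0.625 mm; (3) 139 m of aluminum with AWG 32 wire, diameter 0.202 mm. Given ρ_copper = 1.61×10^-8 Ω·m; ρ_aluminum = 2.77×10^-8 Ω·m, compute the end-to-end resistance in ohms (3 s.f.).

Seg 1: A = π(0.255/2 mm)² = π(1.2750e-04 m)² = 5.107e-08 m²
R_1 = (1.61×10^-8)(564)/(5.107e-08) = 177.8 Ω
Seg 2: A = π(d/2)² = π(3.1250e-04 m)² = 3.068e-07 m²
R_2 = (1.61×10^-8)(62.7)/(3.068e-07) = 3.29 Ω
Seg 3: A = π(0.202/2 mm)² = π(1.0100e-04 m)² = 3.205e-08 m²
R_3 = (2.77×10^-8)(139)/(3.205e-08) = 120.1 Ω
R_total = R_1 + R_2 + R_3 = 301 Ω

301 Ω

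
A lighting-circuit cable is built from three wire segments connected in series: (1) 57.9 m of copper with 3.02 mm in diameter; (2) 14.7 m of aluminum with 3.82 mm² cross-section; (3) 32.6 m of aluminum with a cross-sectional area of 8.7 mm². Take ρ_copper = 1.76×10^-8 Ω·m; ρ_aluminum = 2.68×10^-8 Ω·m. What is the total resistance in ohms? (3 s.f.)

0.346 Ω

Seg 1: A = π(d/2)² = π(1.5100e-03 m)² = 7.163e-06 m²
R_1 = (1.76×10^-8)(57.9)/(7.163e-06) = 0.1423 Ω
Seg 2: A = 3.82 mm² = 3.820e-06 m²
R_2 = (2.68×10^-8)(14.7)/(3.820e-06) = 0.1031 Ω
Seg 3: A = 8.7 mm² = 8.700e-06 m²
R_3 = (2.68×10^-8)(32.6)/(8.700e-06) = 0.1004 Ω
R_total = R_1 + R_2 + R_3 = 0.346 Ω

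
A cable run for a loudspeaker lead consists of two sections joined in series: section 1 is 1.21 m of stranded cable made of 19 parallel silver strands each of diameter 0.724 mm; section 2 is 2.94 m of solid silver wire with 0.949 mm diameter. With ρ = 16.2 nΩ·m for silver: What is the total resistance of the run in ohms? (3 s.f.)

ρ = 16.2 nΩ·m = 1.62×10^-8 Ω·m
Section 1: A_strand = π(3.6200e-04)² = 4.117e-07 m²; R₁ = ρL/(N·A_s) = (1.62×10^-8)(1.21)/(19×4.117e-07) = 0.002506 Ω
Section 2: A = π(d/2)² = π(4.7450e-04 m)² = 7.073e-07 m²
R₂ = (1.62×10^-8)(2.94)/(7.073e-07) = 0.06733 Ω
R = R₁ + R₂ = 0.0698 Ω

0.0698 Ω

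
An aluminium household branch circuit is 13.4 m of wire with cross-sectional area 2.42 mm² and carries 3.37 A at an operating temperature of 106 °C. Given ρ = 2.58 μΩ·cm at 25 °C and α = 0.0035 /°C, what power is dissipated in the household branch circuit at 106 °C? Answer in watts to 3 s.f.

2.08 W

ρ = 2.58 μΩ·cm = 2.58×10^-8 Ω·m
A = 2.42 mm² = 2.420e-06 m²
R₍25₎ = ρL/A = (2.58×10^-8)(13.4)/(2.420e-06) = 0.1429 Ω
R₍106₎ = R₍25₎(1 + αΔT) = 0.1429 × (1 + 0.0035×81) = 0.1834 Ω
P = I²R = (3.37)² × 0.1834 = 2.08 W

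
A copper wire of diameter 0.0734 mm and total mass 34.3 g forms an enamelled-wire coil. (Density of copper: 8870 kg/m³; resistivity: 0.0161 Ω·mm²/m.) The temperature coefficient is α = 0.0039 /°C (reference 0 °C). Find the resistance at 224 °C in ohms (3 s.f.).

6510 Ω

ρ = 0.0161 Ω·mm²/m = 1.61×10^-8 Ω·m
A = π(d/2)² = π(3.6700e-05 m)² = 4.2314e-09 m²
L = m/(density·A) = 0.0343/(8870×4.2314e-09) = 913.9 m
R = ρL/A = (1.61×10^-8)(913.9)/(4.2314e-09) = 3477 Ω
R(224 °C) = 3477 × (1 + 0.0039×224) = 6510 Ω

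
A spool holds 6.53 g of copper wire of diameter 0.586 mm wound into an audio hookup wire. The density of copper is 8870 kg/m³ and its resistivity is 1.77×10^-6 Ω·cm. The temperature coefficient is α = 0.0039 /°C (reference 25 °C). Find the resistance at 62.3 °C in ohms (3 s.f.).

ρ = 1.77×10^-6 Ω·cm = 1.77×10^-8 Ω·m
A = π(d/2)² = π(2.9300e-04 m)² = 2.6970e-07 m²
L = m/(density·A) = 0.00653/(8870×2.6970e-07) = 2.73 m
R = ρL/A = (1.77×10^-8)(2.73)/(2.6970e-07) = 0.1791 Ω
R(62.3 °C) = 0.1791 × (1 + 0.0039×37.3) = 0.205 Ω

0.205 Ω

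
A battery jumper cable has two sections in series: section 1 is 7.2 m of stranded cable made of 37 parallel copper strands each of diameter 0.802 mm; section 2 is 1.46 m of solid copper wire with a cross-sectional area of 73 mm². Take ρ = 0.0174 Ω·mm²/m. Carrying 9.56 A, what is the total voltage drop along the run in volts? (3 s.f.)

0.0674 V

ρ = 0.0174 Ω·mm²/m = 1.74×10^-8 Ω·m
Section 1: A_strand = π(4.0100e-04)² = 5.052e-07 m²; R₁ = ρL/(N·A_s) = (1.74×10^-8)(7.2)/(37×5.052e-07) = 0.006703 Ω
Section 2: A = 73 mm² = 7.300e-05 m²
R₂ = (1.74×10^-8)(1.46)/(7.300e-05) = 3.480×10^-4 Ω
R = R₁ + R₂ = 0.007051 Ω
V = IR = 9.56 × 0.007051 = 0.0674 V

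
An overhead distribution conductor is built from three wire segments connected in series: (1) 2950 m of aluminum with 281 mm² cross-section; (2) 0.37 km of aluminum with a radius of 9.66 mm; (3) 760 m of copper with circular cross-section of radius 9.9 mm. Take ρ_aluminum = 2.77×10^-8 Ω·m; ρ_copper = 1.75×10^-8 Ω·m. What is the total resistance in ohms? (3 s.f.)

Seg 1: A = 281 mm² = 2.810e-04 m²
R_1 = (2.77×10^-8)(2950)/(2.810e-04) = 0.2908 Ω
Seg 2: A = πr² = π(9.6600e-03 m)² = 2.932e-04 m²
R_2 = (2.77×10^-8)(370)/(2.932e-04) = 0.03496 Ω
Seg 3: A = πr² = π(9.9000e-03 m)² = 3.079e-04 m²
R_3 = (1.75×10^-8)(760)/(3.079e-04) = 0.04319 Ω
R_total = R_1 + R_2 + R_3 = 0.369 Ω

0.369 Ω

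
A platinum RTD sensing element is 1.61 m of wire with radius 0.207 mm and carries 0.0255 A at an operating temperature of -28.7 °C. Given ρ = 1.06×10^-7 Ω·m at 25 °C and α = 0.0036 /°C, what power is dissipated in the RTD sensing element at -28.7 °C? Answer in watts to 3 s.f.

A = πr² = π(2.0700e-04 m)² = 1.346e-07 m²
R₍25₎ = ρL/A = (1.06×10^-7)(1.61)/(1.346e-07) = 1.268 Ω
R₍-28.7₎ = R₍25₎(1 + αΔT) = 1.268 × (1 + 0.0036×-53.7) = 1.023 Ω
P = I²R = (0.0255)² × 1.023 = 6.65×10^-4 W

6.65×10^-4 W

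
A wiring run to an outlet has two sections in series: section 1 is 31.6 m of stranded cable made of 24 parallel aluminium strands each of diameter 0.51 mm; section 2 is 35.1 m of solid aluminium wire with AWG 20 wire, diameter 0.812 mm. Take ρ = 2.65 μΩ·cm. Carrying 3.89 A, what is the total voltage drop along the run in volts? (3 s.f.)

ρ = 2.65 μΩ·cm = 2.65×10^-8 Ω·m
Section 1: A_strand = π(2.5500e-04)² = 2.043e-07 m²; R₁ = ρL/(N·A_s) = (2.65×10^-8)(31.6)/(24×2.043e-07) = 0.1708 Ω
Section 2: A = π(0.812/2 mm)² = π(4.0600e-04 m)² = 5.178e-07 m²
R₂ = (2.65×10^-8)(35.1)/(5.178e-07) = 1.796 Ω
R = R₁ + R₂ = 1.967 Ω
V = IR = 3.89 × 1.967 = 7.65 V

7.65 V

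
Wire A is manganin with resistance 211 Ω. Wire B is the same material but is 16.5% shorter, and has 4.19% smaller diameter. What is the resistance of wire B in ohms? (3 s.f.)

192 Ω

R ∝ L/d², so R_B/R_A = (1 − 16.5/100) × (1 − 4.19/100)⁻²
= 0.835 × 1.089 = 0.9096
R_B = 0.9096 × 211 = 192 Ω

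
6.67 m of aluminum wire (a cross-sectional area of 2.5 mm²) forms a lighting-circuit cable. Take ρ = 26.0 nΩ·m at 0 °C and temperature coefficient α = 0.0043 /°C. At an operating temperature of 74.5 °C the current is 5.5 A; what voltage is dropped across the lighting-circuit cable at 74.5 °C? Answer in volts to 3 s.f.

ρ = 26.0 nΩ·m = 2.60×10^-8 Ω·m
A = 2.5 mm² = 2.500e-06 m²
R₍0₎ = ρL/A = (2.60×10^-8)(6.67)/(2.500e-06) = 0.06937 Ω
R₍74.5₎ = R₍0₎(1 + αΔT) = 0.06937 × (1 + 0.0043×74.5) = 0.09159 Ω
V = IR = 5.5 × 0.09159 = 0.504 V

0.504 V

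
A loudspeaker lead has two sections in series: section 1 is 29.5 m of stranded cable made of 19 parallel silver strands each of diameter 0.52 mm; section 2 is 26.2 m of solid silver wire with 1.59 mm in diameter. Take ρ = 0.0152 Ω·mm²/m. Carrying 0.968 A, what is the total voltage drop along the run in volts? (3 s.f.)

0.302 V

ρ = 0.0152 Ω·mm²/m = 1.52×10^-8 Ω·m
Section 1: A_strand = π(2.6000e-04)² = 2.124e-07 m²; R₁ = ρL/(N·A_s) = (1.52×10^-8)(29.5)/(19×2.124e-07) = 0.1111 Ω
Section 2: A = π(d/2)² = π(7.9500e-04 m)² = 1.986e-06 m²
R₂ = (1.52×10^-8)(26.2)/(1.986e-06) = 0.2006 Ω
R = R₁ + R₂ = 0.3117 Ω
V = IR = 0.968 × 0.3117 = 0.302 V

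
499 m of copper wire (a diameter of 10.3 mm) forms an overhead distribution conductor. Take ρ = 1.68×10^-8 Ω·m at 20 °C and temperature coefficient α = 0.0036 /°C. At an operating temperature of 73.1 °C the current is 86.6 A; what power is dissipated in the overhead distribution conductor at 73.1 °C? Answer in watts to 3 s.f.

899 W

A = π(d/2)² = π(5.1500e-03 m)² = 8.332e-05 m²
R₍20₎ = ρL/A = (1.68×10^-8)(499)/(8.332e-05) = 0.1006 Ω
R₍73.1₎ = R₍20₎(1 + αΔT) = 0.1006 × (1 + 0.0036×53.1) = 0.1198 Ω
P = I²R = (86.6)² × 0.1198 = 899 W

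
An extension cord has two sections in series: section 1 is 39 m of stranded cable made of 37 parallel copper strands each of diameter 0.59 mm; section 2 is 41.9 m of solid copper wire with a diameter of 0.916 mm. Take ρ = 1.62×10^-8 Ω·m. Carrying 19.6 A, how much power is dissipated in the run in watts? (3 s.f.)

Section 1: A_strand = π(2.9500e-04)² = 2.734e-07 m²; R₁ = ρL/(N·A_s) = (1.62×10^-8)(39)/(37×2.734e-07) = 0.06246 Ω
Section 2: A = π(d/2)² = π(4.5800e-04 m)² = 6.590e-07 m²
R₂ = (1.62×10^-8)(41.9)/(6.590e-07) = 1.03 Ω
R = R₁ + R₂ = 1.092 Ω
P = I²R = (19.6)² × 1.092 = 420 W

420 W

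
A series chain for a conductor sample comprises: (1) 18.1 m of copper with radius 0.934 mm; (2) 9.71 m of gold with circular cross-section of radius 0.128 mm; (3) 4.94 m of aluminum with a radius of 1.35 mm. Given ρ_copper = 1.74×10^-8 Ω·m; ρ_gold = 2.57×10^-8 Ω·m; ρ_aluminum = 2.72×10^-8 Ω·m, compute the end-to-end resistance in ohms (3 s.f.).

Seg 1: A = πr² = π(9.3400e-04 m)² = 2.741e-06 m²
R_1 = (1.74×10^-8)(18.1)/(2.741e-06) = 0.1149 Ω
Seg 2: A = πr² = π(1.2800e-04 m)² = 5.147e-08 m²
R_2 = (2.57×10^-8)(9.71)/(5.147e-08) = 4.848 Ω
Seg 3: A = πr² = π(1.3500e-03 m)² = 5.726e-06 m²
R_3 = (2.72×10^-8)(4.94)/(5.726e-06) = 0.02347 Ω
R_total = R_1 + R_2 + R_3 = 4.99 Ω

4.99 Ω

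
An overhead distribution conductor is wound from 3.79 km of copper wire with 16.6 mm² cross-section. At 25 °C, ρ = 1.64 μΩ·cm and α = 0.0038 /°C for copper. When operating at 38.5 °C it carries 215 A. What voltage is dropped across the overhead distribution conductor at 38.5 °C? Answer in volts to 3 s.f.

ρ = 1.64 μΩ·cm = 1.64×10^-8 Ω·m
A = 16.6 mm² = 1.660e-05 m²
R₍25₎ = ρL/A = (1.64×10^-8)(3790)/(1.660e-05) = 3.744 Ω
R₍38.5₎ = R₍25₎(1 + αΔT) = 3.744 × (1 + 0.0038×13.5) = 3.936 Ω
V = IR = 215 × 3.936 = 846 V

846 V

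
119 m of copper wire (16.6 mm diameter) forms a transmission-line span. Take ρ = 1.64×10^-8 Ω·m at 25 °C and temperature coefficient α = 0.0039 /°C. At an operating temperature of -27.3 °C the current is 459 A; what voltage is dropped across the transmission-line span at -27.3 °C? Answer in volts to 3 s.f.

A = π(d/2)² = π(8.3000e-03 m)² = 2.164e-04 m²
R₍25₎ = ρL/A = (1.64×10^-8)(119)/(2.164e-04) = 0.009017 Ω
R₍-27.3₎ = R₍25₎(1 + αΔT) = 0.009017 × (1 + 0.0039×-52.3) = 0.007178 Ω
V = IR = 459 × 0.007178 = 3.29 V

3.29 V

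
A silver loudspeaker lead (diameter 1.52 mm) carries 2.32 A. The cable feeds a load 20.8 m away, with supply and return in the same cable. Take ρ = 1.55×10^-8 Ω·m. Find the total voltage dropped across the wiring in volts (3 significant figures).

A = π(d/2)² = π(7.6000e-04 m)² = 1.815e-06 m²
Total conductor length (both ways) L = 2 × 20.8 = 41.6 m
R = ρL/A = (1.55×10^-8)(41.6)/(1.815e-06) = 0.3553 Ω
V = IR = 2.32 × 0.3553 = 0.824 V

0.824 V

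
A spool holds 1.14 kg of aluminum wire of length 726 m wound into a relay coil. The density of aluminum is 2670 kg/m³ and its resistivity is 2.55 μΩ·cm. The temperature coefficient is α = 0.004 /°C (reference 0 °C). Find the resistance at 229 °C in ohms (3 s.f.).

ρ = 2.55 μΩ·cm = 2.55×10^-8 Ω·m
A = m/(density·L) = 1.14/(2670×726) = 5.8811e-07 m²
R = ρL/A = (2.55×10^-8)(726)/(5.8811e-07) = 31.48 Ω
R(229 °C) = 31.48 × (1 + 0.004×229) = 60.3 Ω

60.3 Ω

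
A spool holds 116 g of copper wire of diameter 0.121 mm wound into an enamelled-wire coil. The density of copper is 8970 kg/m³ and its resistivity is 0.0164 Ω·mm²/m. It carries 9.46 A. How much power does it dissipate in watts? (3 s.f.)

ρ = 0.0164 Ω·mm²/m = 1.64×10^-8 Ω·m
A = π(d/2)² = π(6.0500e-05 m)² = 1.1499e-08 m²
L = m/(density·A) = 0.116/(8970×1.1499e-08) = 1125 m
R = ρL/A = (1.64×10^-8)(1125)/(1.1499e-08) = 1604 Ω
P = I²R = (9.46)² × 1604 = 1.44×10^5 W

1.44×10^5 W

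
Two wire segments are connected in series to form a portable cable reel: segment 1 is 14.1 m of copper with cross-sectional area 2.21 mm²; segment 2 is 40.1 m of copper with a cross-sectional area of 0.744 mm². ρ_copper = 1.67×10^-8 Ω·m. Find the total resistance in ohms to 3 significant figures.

Segment 1: A = 2.21 mm² = 2.210e-06 m²
R₁ = ρL/A = (1.67×10^-8)(14.1)/(2.210e-06) = 0.1065 Ω
Segment 2: A = 0.744 mm² = 7.440e-07 m²
R₂ = (1.67×10^-8)(40.1)/(7.440e-07) = 0.9001 Ω
R = R₁ + R₂ = 1.01 Ω

1.01 Ω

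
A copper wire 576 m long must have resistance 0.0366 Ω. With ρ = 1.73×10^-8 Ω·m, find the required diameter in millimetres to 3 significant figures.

18.6 mm

A = ρL/R = (1.73×10^-8)(576)/(0.0366) = 2.723e-04 m²
d = 2√(A/π) = 1.862e-02 m = 18.6 mm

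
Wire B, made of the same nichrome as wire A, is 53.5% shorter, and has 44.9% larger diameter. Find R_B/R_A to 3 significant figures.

0.221

R ∝ L/d², so R_B/R_A = (1 − 53.5/100) × (1 + 44.9/100)⁻²
= 0.465 × 0.4763 = 0.221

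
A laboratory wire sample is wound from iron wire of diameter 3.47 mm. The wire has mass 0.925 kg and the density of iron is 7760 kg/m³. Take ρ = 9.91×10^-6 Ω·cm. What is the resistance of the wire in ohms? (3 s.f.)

0.132 Ω

ρ = 9.91×10^-6 Ω·cm = 9.91×10^-8 Ω·m
A = π(d/2)² = π(1.7350e-03 m)² = 9.4569e-06 m²
L = m/(density·A) = 0.925/(7760×9.4569e-06) = 12.6 m
R = ρL/A = (9.91×10^-8)(12.6)/(9.4569e-06) = 0.132 Ω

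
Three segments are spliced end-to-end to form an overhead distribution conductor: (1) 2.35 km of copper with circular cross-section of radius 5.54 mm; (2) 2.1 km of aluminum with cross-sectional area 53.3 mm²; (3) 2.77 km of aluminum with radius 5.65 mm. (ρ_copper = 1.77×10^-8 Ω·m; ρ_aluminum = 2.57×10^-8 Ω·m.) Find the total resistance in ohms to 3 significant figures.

Seg 1: A = πr² = π(5.5400e-03 m)² = 9.642e-05 m²
R_1 = (1.77×10^-8)(2350)/(9.642e-05) = 0.4314 Ω
Seg 2: A = 53.3 mm² = 5.330e-05 m²
R_2 = (2.57×10^-8)(2100)/(5.330e-05) = 1.013 Ω
Seg 3: A = πr² = π(5.6500e-03 m)² = 1.003e-04 m²
R_3 = (2.57×10^-8)(2770)/(1.003e-04) = 0.7098 Ω
R_total = R_1 + R_2 + R_3 = 2.15 Ω

2.15 Ω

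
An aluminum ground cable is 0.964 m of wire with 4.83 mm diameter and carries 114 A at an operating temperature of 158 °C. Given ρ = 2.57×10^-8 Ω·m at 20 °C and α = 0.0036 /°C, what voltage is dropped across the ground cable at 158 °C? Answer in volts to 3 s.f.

A = π(d/2)² = π(2.4150e-03 m)² = 1.832e-05 m²
R₍20₎ = ρL/A = (2.57×10^-8)(0.964)/(1.832e-05) = 0.001352 Ω
R₍158₎ = R₍20₎(1 + αΔT) = 0.001352 × (1 + 0.0036×138) = 0.002024 Ω
V = IR = 114 × 0.002024 = 0.231 V

0.231 V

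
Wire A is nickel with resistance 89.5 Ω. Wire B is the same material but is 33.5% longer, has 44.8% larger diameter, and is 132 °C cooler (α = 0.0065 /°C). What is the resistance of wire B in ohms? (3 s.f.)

R ∝ ρL/d² with ρ ∝ (1+αΔT), so R_B/R_A = (1 + 33.5/100) × (1 + 44.8/100)⁻² × (1 − 0.0065×132)
= 1.335 × 0.4769 × 0.142 = 0.09041
R_B = 0.09041 × 89.5 = 8.09 Ω

8.09 Ω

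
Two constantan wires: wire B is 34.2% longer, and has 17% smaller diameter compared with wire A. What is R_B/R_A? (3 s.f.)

R ∝ L/d², so R_B/R_A = (1 + 34.2/100) × (1 − 17/100)⁻²
= 1.342 × 1.452 = 1.95

1.95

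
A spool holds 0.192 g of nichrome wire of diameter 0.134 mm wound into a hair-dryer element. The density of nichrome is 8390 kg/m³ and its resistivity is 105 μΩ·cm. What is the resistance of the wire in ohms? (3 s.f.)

ρ = 105 μΩ·cm = 1.05×10^-6 Ω·m
A = π(d/2)² = π(6.7000e-05 m)² = 1.4103e-08 m²
L = m/(density·A) = 1.920×10^-4/(8390×1.4103e-08) = 1.623 m
R = ρL/A = (1.05×10^-6)(1.623)/(1.4103e-08) = 121 Ω

121 Ω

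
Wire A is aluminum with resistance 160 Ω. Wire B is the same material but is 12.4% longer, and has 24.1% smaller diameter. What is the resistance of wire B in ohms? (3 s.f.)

R ∝ L/d², so R_B/R_A = (1 + 12.4/100) × (1 − 24.1/100)⁻²
= 1.124 × 1.736 = 1.951
R_B = 1.951 × 160 = 312 Ω

312 Ω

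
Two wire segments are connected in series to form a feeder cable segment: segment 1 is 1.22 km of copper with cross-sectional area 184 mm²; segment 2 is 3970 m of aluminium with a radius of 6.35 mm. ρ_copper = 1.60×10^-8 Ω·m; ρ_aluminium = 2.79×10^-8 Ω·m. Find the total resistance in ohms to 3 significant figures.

Segment 1: A = 184 mm² = 1.840e-04 m²
R₁ = ρL/A = (1.60×10^-8)(1220)/(1.840e-04) = 0.1061 Ω
Segment 2: A = πr² = π(6.3500e-03 m)² = 1.267e-04 m²
R₂ = (2.79×10^-8)(3970)/(1.267e-04) = 0.8744 Ω
R = R₁ + R₂ = 0.980 Ω

0.980 Ω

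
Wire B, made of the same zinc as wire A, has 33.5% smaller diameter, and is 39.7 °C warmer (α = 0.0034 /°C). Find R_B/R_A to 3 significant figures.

2.57

R ∝ ρL/d² with ρ ∝ (1+αΔT), so R_B/R_A = (1 − 33.5/100)⁻² × (1 + 0.0034×39.7)
= 2.261 × 1.135 = 2.57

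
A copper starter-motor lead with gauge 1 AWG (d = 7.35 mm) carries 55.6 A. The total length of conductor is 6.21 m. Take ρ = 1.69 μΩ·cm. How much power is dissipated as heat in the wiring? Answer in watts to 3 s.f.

7.65 W

ρ = 1.69 μΩ·cm = 1.69×10^-8 Ω·m
A = π(7.35/2 mm)² = π(3.6750e-03 m)² = 4.243e-05 m²
R = ρL/A = (1.69×10^-8)(6.21)/(4.243e-05) = 0.002474 Ω
P = I²R = (55.6)² × 0.002474 = 7.65 W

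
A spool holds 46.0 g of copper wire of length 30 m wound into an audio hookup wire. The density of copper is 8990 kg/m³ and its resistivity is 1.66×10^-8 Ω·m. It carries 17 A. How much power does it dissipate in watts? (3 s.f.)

A = m/(density·L) = 0.046/(8990×30) = 1.7056e-07 m²
R = ρL/A = (1.66×10^-8)(30)/(1.7056e-07) = 2.92 Ω
P = I²R = (17)² × 2.92 = 844 W

844 W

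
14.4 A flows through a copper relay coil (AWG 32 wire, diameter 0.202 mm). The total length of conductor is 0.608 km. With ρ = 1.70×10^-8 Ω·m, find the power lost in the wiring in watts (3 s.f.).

66900 W

A = π(0.202/2 mm)² = π(1.0100e-04 m)² = 3.205e-08 m²
R = ρL/A = (1.70×10^-8)(608)/(3.205e-08) = 322.5 Ω
P = I²R = (14.4)² × 322.5 = 66900 W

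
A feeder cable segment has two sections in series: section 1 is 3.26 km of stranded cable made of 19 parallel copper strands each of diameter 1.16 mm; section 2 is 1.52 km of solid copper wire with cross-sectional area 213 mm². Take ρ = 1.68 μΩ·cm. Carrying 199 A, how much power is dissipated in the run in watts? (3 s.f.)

ρ = 1.68 μΩ·cm = 1.68×10^-8 Ω·m
Section 1: A_strand = π(5.8000e-04)² = 1.057e-06 m²; R₁ = ρL/(N·A_s) = (1.68×10^-8)(3260)/(19×1.057e-06) = 2.728 Ω
Section 2: A = 213 mm² = 2.130e-04 m²
R₂ = (1.68×10^-8)(1520)/(2.130e-04) = 0.1199 Ω
R = R₁ + R₂ = 2.847 Ω
P = I²R = (199)² × 2.847 = 1.13×10^5 W

1.13×10^5 W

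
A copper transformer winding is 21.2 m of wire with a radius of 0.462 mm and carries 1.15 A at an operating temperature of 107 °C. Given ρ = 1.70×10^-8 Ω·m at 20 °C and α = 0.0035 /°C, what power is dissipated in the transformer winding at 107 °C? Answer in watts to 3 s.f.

0.927 W

A = πr² = π(4.6200e-04 m)² = 6.706e-07 m²
R₍20₎ = ρL/A = (1.70×10^-8)(21.2)/(6.706e-07) = 0.5375 Ω
R₍107₎ = R₍20₎(1 + αΔT) = 0.5375 × (1 + 0.0035×87) = 0.7011 Ω
P = I²R = (1.15)² × 0.7011 = 0.927 W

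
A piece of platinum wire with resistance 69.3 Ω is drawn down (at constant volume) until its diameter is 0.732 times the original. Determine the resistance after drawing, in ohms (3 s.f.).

Volume constant ⇒ L' = L/r² with r = 0.732. R' = ρL'/A' = ρ(L/r²)/(πr²d₀²/4) = R/r⁴.
R' = 3.483 × 69.3 = 241 Ω

241 Ω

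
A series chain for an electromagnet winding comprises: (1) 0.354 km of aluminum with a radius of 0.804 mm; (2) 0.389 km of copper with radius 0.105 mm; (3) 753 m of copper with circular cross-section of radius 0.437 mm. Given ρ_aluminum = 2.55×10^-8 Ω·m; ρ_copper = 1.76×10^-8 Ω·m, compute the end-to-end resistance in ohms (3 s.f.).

Seg 1: A = πr² = π(8.0400e-04 m)² = 2.031e-06 m²
R_1 = (2.55×10^-8)(354)/(2.031e-06) = 4.445 Ω
Seg 2: A = πr² = π(1.0500e-04 m)² = 3.464e-08 m²
R_2 = (1.76×10^-8)(389)/(3.464e-08) = 197.7 Ω
Seg 3: A = πr² = π(4.3700e-04 m)² = 5.999e-07 m²
R_3 = (1.76×10^-8)(753)/(5.999e-07) = 22.09 Ω
R_total = R_1 + R_2 + R_3 = 224 Ω

224 Ω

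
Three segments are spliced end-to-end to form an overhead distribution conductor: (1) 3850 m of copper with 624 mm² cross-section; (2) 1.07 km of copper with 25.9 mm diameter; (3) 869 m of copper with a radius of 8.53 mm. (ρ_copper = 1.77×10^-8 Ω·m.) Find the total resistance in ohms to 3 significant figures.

Seg 1: A = 624 mm² = 6.240e-04 m²
R_1 = (1.77×10^-8)(3850)/(6.240e-04) = 0.1092 Ω
Seg 2: A = π(d/2)² = π(1.2950e-02 m)² = 5.269e-04 m²
R_2 = (1.77×10^-8)(1070)/(5.269e-04) = 0.03595 Ω
Seg 3: A = πr² = π(8.5300e-03 m)² = 2.286e-04 m²
R_3 = (1.77×10^-8)(869)/(2.286e-04) = 0.06729 Ω
R_total = R_1 + R_2 + R_3 = 0.212 Ω

0.212 Ω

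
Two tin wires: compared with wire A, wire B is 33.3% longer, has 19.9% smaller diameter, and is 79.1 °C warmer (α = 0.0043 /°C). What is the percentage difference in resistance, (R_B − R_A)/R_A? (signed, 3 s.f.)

178%

R ∝ ρL/d² with ρ ∝ (1+αΔT), so R_B/R_A = (1 + 33.3/100) × (1 − 19.9/100)⁻² × (1 + 0.0043×79.1)
= 1.333 × 1.559 × 1.34 = 2.784
(R_B − R_A)/R_A = 2.784 − 1 = 178%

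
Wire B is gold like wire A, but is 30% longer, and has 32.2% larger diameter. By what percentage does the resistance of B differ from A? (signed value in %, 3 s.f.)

R ∝ L/d², so R_B/R_A = (1 + 30/100) × (1 + 32.2/100)⁻²
= 1.3 × 0.5722 = 0.7438
(R_B − R_A)/R_A = 0.7438 − 1 = -25.6%

-25.6%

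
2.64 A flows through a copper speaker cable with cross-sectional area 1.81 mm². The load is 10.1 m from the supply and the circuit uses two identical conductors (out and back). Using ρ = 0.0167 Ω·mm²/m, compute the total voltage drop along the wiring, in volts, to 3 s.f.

ρ = 0.0167 Ω·mm²/m = 1.67×10^-8 Ω·m
A = 1.81 mm² = 1.810e-06 m²
Total conductor length (both ways) L = 2 × 10.1 = 20.2 m
R = ρL/A = (1.67×10^-8)(20.2)/(1.810e-06) = 0.1864 Ω
V = IR = 2.64 × 0.1864 = 0.492 V

0.492 V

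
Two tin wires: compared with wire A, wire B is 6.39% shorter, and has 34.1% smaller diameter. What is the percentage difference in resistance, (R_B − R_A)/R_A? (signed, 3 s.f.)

R ∝ L/d², so R_B/R_A = (1 − 6.39/100) × (1 − 34.1/100)⁻²
= 0.9361 × 2.303 = 2.155
(R_B − R_A)/R_A = 2.155 − 1 = 116%

116%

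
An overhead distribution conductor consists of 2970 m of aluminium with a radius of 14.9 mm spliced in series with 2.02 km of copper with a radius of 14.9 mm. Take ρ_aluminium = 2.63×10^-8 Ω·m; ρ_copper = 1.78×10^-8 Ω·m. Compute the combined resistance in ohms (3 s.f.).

0.164 Ω

Segment 1: A = πr² = π(1.4900e-02 m)² = 6.975e-04 m²
R₁ = ρL/A = (2.63×10^-8)(2970)/(6.975e-04) = 0.112 Ω
R₂ = (1.78×10^-8)(2020)/(6.975e-04) = 0.05155 Ω
R = R₁ + R₂ = 0.164 Ω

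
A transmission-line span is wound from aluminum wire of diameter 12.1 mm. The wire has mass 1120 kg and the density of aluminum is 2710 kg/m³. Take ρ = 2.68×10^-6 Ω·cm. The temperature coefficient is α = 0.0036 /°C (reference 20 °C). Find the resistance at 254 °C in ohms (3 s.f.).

1.54 Ω

ρ = 2.68×10^-6 Ω·cm = 2.68×10^-8 Ω·m
A = π(d/2)² = π(6.0500e-03 m)² = 1.1499e-04 m²
L = m/(density·A) = 1120/(2710×1.1499e-04) = 3594 m
R = ρL/A = (2.68×10^-8)(3594)/(1.1499e-04) = 0.8376 Ω
R(254 °C) = 0.8376 × (1 + 0.0036×234) = 1.54 Ω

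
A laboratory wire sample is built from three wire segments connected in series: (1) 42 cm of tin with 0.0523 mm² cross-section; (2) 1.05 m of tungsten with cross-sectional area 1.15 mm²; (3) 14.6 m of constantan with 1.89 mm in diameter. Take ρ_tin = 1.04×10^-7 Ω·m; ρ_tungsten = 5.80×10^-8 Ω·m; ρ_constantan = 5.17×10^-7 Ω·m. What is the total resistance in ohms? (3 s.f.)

Seg 1: A = 0.0523 mm² = 5.230e-08 m²
R_1 = (1.04×10^-7)(0.42)/(5.230e-08) = 0.8352 Ω
Seg 2: A = 1.15 mm² = 1.150e-06 m²
R_2 = (5.80×10^-8)(1.05)/(1.150e-06) = 0.05296 Ω
Seg 3: A = π(d/2)² = π(9.4500e-04 m)² = 2.806e-06 m²
R_3 = (5.17×10^-7)(14.6)/(2.806e-06) = 2.69 Ω
R_total = R_1 + R_2 + R_3 = 3.58 Ω

3.58 Ω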